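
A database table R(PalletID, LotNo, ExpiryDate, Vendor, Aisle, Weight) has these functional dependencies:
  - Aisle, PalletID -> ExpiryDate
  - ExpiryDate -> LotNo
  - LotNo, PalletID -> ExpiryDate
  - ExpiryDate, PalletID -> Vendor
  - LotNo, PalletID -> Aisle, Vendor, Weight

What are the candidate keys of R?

Attributes never on any right-hand side: {PalletID} — every candidate key must contain it.
{Aisle, PalletID} is a candidate key since {Aisle, PalletID}⁺ = {Aisle, ExpiryDate, LotNo, PalletID, Vendor, Weight} covers every attribute.
{ExpiryDate, PalletID} is a candidate key since {ExpiryDate, PalletID}⁺ = {Aisle, ExpiryDate, LotNo, PalletID, Vendor, Weight} covers every attribute.
{LotNo, PalletID} is a candidate key since {LotNo, PalletID}⁺ = {Aisle, ExpiryDate, LotNo, PalletID, Vendor, Weight} covers every attribute.
No proper subset of any of these is a key, and no other minimal superkey exists.

{Aisle, PalletID}, {ExpiryDate, PalletID}, {LotNo, PalletID}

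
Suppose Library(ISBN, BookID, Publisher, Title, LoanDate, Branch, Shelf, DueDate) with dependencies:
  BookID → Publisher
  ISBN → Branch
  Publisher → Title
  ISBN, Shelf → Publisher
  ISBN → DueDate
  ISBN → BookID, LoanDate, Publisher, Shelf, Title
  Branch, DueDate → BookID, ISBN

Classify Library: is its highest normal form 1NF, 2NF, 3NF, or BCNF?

2NF

Candidate keys: {Branch, DueDate}, {ISBN}. Prime attributes: {Branch, DueDate, ISBN}.
BookID → Publisher breaks BCNF: {BookID}⁺ = {BookID, Publisher, Title}, so {BookID} is not a superkey.
BookID → Publisher determines the non-prime attribute {Publisher} from a non-superkey — 3NF is violated.
Checking every proper subset of each key, none determines a non-prime attribute — 2NF is satisfied.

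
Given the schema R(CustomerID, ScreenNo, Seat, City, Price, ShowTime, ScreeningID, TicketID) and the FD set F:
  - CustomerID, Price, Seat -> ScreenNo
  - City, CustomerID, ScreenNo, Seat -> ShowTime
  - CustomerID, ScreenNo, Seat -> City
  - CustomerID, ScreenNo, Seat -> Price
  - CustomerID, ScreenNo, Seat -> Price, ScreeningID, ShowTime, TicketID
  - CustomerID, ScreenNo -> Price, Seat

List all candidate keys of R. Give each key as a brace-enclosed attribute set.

Attributes never on any right-hand side: {CustomerID} — every candidate key must contain it.
{CustomerID, ScreenNo}⁺ = {City, CustomerID, Price, ScreenNo, ScreeningID, Seat, ShowTime, TicketID}, which is every attribute, so {CustomerID, ScreenNo} is a candidate key.
{CustomerID, Price, Seat}⁺ = {City, CustomerID, Price, ScreenNo, ScreeningID, Seat, ShowTime, TicketID}, which is every attribute, so {CustomerID, Price, Seat} is a candidate key.
No proper subset of any of these is a key, and no other minimal superkey exists.

{CustomerID, Price, Seat}, {CustomerID, ScreenNo}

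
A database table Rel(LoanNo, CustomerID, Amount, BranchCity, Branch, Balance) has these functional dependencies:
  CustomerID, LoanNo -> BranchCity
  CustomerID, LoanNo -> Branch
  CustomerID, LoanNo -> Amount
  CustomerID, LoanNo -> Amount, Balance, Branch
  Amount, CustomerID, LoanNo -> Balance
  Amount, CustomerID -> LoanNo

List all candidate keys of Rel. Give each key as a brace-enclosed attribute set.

Attributes never on any right-hand side: {CustomerID} — every candidate key must contain it.
{Amount, CustomerID}⁺ = {Amount, Balance, Branch, BranchCity, CustomerID, LoanNo}, which is every attribute, so {Amount, CustomerID} is a candidate key.
{CustomerID, LoanNo}⁺ = {Amount, Balance, Branch, BranchCity, CustomerID, LoanNo}, which is every attribute, so {CustomerID, LoanNo} is a candidate key.
Any other superkey properly contains one of these, so there are no further candidate keys.

{Amount, CustomerID}, {CustomerID, LoanNo}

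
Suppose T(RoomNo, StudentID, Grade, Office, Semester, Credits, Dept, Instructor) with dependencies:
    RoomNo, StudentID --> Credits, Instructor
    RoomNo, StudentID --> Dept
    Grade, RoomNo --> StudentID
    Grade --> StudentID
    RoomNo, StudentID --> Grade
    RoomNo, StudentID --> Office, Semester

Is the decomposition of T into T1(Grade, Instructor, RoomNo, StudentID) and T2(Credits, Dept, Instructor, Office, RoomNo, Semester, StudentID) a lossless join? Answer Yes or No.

Yes

Common attributes: {Instructor, RoomNo, StudentID}; their closure is {Credits, Dept, Grade, Instructor, Office, RoomNo, Semester, StudentID}.
Since T1 ⊆ {Credits, Dept, Grade, Instructor, Office, RoomNo, Semester, StudentID}, the intersection is a superkey of T1; the decomposition is lossless.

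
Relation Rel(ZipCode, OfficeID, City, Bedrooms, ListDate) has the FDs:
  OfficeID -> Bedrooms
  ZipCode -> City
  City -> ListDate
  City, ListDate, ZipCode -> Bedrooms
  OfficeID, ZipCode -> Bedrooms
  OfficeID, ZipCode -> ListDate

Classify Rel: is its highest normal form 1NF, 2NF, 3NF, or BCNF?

1NF

Candidate key: {OfficeID, ZipCode}. Prime attributes: {OfficeID, ZipCode}.
OfficeID -> Bedrooms breaks BCNF: {OfficeID}⁺ = {Bedrooms, OfficeID}, so {OfficeID} is not a superkey.
OfficeID -> Bedrooms has non-prime {Bedrooms} on the right and a non-superkey on the left, so 3NF fails.
{OfficeID} is a proper subset of the key {OfficeID, ZipCode}, and {OfficeID}⁺ contains the non-prime attribute {Bedrooms} — a partial dependency, so 2NF is violated.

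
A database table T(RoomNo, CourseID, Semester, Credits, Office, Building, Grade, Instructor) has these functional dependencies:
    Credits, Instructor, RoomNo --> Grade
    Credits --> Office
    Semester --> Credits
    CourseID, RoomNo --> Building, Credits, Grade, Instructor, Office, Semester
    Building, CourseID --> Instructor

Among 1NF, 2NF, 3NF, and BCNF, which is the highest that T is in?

2NF

Candidate key: {CourseID, RoomNo}. Prime attributes: {CourseID, RoomNo}.
For Credits, Instructor, RoomNo --> Grade we have {Credits, Instructor, RoomNo}⁺ = {Credits, Grade, Instructor, Office, RoomNo}; {Credits, Instructor, RoomNo} is not a superkey, so BCNF fails.
Credits, Instructor, RoomNo --> Grade has non-prime {Grade} on the right and a non-superkey on the left, so 3NF fails.
No non-prime attribute depends on a proper subset of any candidate key, so 2NF holds.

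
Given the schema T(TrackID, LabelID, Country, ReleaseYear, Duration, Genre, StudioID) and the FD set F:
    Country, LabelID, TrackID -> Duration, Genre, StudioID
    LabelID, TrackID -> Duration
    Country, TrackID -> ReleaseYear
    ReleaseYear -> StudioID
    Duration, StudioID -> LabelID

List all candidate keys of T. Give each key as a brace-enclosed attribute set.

No FD produces {Country, TrackID}, so they must be in every candidate key.
{Country, Duration, TrackID}⁺ = {Country, Duration, Genre, LabelID, ReleaseYear, StudioID, TrackID} — all of the relation — so {Country, Duration, TrackID} is a candidate key.
{Country, LabelID, TrackID}⁺ = {Country, Duration, Genre, LabelID, ReleaseYear, StudioID, TrackID} — all of the relation — so {Country, LabelID, TrackID} is a candidate key.
Any other superkey properly contains one of these, so there are no further candidate keys.

{Country, Duration, TrackID}, {Country, LabelID, TrackID}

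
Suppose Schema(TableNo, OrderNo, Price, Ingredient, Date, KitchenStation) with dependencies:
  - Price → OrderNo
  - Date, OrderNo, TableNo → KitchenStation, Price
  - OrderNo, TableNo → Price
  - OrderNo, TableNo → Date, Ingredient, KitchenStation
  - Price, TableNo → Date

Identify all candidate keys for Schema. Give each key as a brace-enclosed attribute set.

Attributes never on any right-hand side: {TableNo} — every candidate key must contain it.
{OrderNo, TableNo}⁺ = {Date, Ingredient, KitchenStation, OrderNo, Price, TableNo}, which is every attribute, so {OrderNo, TableNo} is a candidate key.
{Price, TableNo}⁺ = {Date, Ingredient, KitchenStation, OrderNo, Price, TableNo}, which is every attribute, so {Price, TableNo} is a candidate key.
These are minimal and exhaustive — every other superkey contains one of them.

{OrderNo, TableNo}, {Price, TableNo}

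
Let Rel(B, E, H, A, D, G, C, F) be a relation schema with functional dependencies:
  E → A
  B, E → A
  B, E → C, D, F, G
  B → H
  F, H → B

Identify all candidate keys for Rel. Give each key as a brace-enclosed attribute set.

{B, E}, {E, F, H}

{E} never appears on the right of any FD, so every key must include it.
{B, E} is a candidate key since {B, E}⁺ = {A, B, C, D, E, F, G, H} covers every attribute.
{E, F, H} is a candidate key since {E, F, H}⁺ = {A, B, C, D, E, F, G, H} covers every attribute.
Any other superkey properly contains one of these, so there are no further candidate keys.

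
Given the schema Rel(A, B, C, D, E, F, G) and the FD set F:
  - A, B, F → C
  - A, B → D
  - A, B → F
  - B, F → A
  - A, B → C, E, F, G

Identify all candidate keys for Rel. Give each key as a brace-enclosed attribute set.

{A, B}, {B, F}

No FD produces {B}, so it must be in every candidate key.
{A, B} is a candidate key since {A, B}⁺ = {A, B, C, D, E, F, G} covers every attribute.
{B, F} is a candidate key since {B, F}⁺ = {A, B, C, D, E, F, G} covers every attribute.
No proper subset of any of these is a key, and no other minimal superkey exists.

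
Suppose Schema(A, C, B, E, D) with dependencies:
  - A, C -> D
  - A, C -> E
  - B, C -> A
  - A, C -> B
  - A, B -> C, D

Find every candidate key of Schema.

{A, B}⁺ = {A, B, C, D, E} — all of the relation — so {A, B} is a candidate key.
{A, C}⁺ = {A, B, C, D, E} — all of the relation — so {A, C} is a candidate key.
{B, C}⁺ = {A, B, C, D, E} — all of the relation — so {B, C} is a candidate key.
No proper subset of any of these is a key, and no other minimal superkey exists.

{A, B}, {A, C}, {B, C}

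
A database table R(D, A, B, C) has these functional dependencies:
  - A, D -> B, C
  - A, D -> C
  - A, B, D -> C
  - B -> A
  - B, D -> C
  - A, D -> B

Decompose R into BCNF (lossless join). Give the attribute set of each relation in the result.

{A, B}; {B, C, D}

Candidate keys of the original relation: {A, D}, {B, D}.
In {A, B, C, D}, {B} is not a superkey ({B}⁺ restricted to this set is {A, B}), so split on B -> A into {A, B} and {B, C, D}.
{A, B}: every determinant is a superkey — BCNF.
{B, C, D}: every determinant is a superkey — BCNF.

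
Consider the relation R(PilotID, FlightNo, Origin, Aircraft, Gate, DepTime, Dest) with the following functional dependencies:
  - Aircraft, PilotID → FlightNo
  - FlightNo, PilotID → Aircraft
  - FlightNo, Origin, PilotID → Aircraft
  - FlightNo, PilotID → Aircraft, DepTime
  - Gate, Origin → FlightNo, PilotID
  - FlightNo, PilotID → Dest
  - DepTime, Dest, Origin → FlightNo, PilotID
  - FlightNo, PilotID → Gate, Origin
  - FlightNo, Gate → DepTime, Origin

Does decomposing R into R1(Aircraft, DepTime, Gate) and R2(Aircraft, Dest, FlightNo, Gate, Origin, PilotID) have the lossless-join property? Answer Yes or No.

No

Common attributes: {Aircraft, Gate}; their closure is {Aircraft, Gate}.
The closure covers neither R1 nor R2 entirely; the join is not lossless.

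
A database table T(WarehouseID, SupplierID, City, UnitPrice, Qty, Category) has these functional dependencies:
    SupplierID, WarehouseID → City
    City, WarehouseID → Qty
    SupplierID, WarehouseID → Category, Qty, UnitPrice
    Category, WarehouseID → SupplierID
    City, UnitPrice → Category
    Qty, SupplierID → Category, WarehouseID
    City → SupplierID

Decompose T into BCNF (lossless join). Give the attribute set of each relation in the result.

{Category, City, UnitPrice}; {City, Qty, UnitPrice, WarehouseID}; {City, SupplierID}

Candidate keys of the original relation: {Category, WarehouseID}, {City, Qty}, {City, WarehouseID}, {Qty, SupplierID}, {SupplierID, WarehouseID}.
In {Category, City, Qty, SupplierID, UnitPrice, WarehouseID}, {City, UnitPrice} is not a superkey ({City, UnitPrice}⁺ restricted to this set is {Category, City, SupplierID, UnitPrice}), so split on City, UnitPrice → Category, SupplierID into {Category, City, SupplierID, UnitPrice} and {City, Qty, UnitPrice, WarehouseID}.
In {Category, City, SupplierID, UnitPrice}, {City} is not a superkey ({City}⁺ restricted to this set is {City, SupplierID}), so split on City → SupplierID into {City, SupplierID} and {Category, City, UnitPrice}.
{City, SupplierID}: every determinant is a superkey — BCNF.
{Category, City, UnitPrice}: every determinant is a superkey — BCNF.
{City, Qty, UnitPrice, WarehouseID}: every determinant is a superkey — BCNF.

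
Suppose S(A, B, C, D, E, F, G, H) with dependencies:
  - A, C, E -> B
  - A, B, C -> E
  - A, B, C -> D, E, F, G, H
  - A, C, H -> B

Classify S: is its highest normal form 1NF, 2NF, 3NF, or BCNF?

BCNF

Candidate keys: {A, B, C}, {A, C, E}, {A, C, H}. Prime attributes: {A, B, C, E, H}.
Each dependency's left side is a superkey — BCNF holds.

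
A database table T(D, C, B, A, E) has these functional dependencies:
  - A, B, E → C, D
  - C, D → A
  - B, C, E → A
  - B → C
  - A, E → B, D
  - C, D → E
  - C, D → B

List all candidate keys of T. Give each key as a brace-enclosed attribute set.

{A, E}, {B, D}, {B, E}, {C, D}

{A, E}⁺ = {A, B, C, D, E}, which is every attribute, so {A, E} is a candidate key.
{B, D}⁺ = {A, B, C, D, E}, which is every attribute, so {B, D} is a candidate key.
{B, E}⁺ = {A, B, C, D, E}, which is every attribute, so {B, E} is a candidate key.
{C, D}⁺ = {A, B, C, D, E}, which is every attribute, so {C, D} is a candidate key.
These are minimal and exhaustive — every other superkey contains one of them.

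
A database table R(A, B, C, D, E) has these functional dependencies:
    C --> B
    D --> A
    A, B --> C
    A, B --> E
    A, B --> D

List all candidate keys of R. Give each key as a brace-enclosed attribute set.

{A, B}⁺ = {A, B, C, D, E} — all of the relation — so {A, B} is a candidate key.
{A, C}⁺ = {A, B, C, D, E} — all of the relation — so {A, C} is a candidate key.
{B, D}⁺ = {A, B, C, D, E} — all of the relation — so {B, D} is a candidate key.
{C, D}⁺ = {A, B, C, D, E} — all of the relation — so {C, D} is a candidate key.
No proper subset of any of these is a key, and no other minimal superkey exists.

{A, B}, {A, C}, {B, D}, {C, D}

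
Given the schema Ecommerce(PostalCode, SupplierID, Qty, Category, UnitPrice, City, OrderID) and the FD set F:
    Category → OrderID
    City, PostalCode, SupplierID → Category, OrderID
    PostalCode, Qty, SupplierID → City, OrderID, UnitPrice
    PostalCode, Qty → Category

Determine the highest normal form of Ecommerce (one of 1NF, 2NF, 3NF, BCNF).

1NF

Candidate key: {PostalCode, Qty, SupplierID}. Prime attributes: {PostalCode, Qty, SupplierID}.
For Category → OrderID we have {Category}⁺ = {Category, OrderID}; {Category} is not a superkey, so BCNF fails.
Because {OrderID} is non-prime and the left side of Category → OrderID is not a superkey, the relation is not in 3NF.
Since {PostalCode, Qty} ⊂ {PostalCode, Qty, SupplierID} and {PostalCode, Qty}⁺ ⊇ {Category, OrderID} with {Category, OrderID} non-prime, there is a partial dependency; 2NF fails.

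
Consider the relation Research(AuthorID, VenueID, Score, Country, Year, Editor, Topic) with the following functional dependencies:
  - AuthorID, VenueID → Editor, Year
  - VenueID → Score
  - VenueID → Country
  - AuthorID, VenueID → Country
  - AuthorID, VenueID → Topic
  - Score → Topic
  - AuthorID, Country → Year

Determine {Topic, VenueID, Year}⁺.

Start with {Topic, VenueID, Year}.
VenueID → Score applies; add {Score} → now {Score, Topic, VenueID, Year}.
VenueID → Country applies; add {Country} → now {Country, Score, Topic, VenueID, Year}.
No further FD applies.

{Country, Score, Topic, VenueID, Year}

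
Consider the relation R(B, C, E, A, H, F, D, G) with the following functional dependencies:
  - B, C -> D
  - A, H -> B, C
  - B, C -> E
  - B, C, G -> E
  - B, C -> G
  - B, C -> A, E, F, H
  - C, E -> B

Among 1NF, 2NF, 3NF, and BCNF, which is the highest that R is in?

BCNF

Candidate keys: {A, H}, {B, C}, {C, E}. Prime attributes: {A, B, C, E, H}.
Each dependency's left side is a superkey — BCNF holds.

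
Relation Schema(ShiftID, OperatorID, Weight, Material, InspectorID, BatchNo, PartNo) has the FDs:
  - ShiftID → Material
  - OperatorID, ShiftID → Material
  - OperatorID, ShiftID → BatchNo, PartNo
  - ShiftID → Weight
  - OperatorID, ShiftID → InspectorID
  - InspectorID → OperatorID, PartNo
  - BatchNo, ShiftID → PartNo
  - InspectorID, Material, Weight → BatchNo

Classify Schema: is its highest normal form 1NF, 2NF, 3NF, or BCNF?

1NF

Candidate keys: {InspectorID, ShiftID}, {OperatorID, ShiftID}. Prime attributes: {InspectorID, OperatorID, ShiftID}.
ShiftID → Material breaks BCNF: {ShiftID}⁺ = {Material, ShiftID, Weight}, so {ShiftID} is not a superkey.
ShiftID → Material determines the non-prime attribute {Material} from a non-superkey — 3NF is violated.
The proper key subset {InspectorID} of {InspectorID, ShiftID} determines non-prime {PartNo}, so the relation is not even in 2NF.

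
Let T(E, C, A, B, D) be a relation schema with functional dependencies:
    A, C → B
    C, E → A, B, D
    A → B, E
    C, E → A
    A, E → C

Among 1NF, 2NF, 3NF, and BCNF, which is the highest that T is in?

BCNF

Candidate keys: {A}, {C, E}. Prime attributes: {A, C, E}.
The left-hand side of every FD is a superkey, so BCNF is satisfied.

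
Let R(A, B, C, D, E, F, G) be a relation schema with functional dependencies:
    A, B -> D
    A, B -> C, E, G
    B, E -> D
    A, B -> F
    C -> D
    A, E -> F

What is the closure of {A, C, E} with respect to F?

Start with {A, C, E}.
C -> D applies; add {D} → now {A, C, D, E}.
A, E -> F applies; add {F} → now {A, C, D, E, F}.
No further FD applies.

{A, C, D, E, F}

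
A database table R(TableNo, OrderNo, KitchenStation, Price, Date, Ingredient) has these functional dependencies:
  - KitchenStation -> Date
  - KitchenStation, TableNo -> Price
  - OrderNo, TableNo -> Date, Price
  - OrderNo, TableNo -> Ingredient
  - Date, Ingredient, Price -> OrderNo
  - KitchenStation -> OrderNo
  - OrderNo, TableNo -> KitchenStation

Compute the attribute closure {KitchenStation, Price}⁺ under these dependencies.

{Date, KitchenStation, OrderNo, Price}

Start with {KitchenStation, Price}.
KitchenStation -> Date applies; add {Date} → now {Date, KitchenStation, Price}.
KitchenStation -> OrderNo applies; add {OrderNo} → now {Date, KitchenStation, OrderNo, Price}.
No further FD applies.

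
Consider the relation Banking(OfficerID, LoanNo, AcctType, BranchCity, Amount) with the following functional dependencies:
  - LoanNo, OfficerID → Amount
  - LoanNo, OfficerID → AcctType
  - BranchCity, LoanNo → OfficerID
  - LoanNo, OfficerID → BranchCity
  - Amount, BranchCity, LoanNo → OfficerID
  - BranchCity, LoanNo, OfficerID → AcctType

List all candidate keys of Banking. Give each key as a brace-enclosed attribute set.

{BranchCity, LoanNo}, {LoanNo, OfficerID}

No FD produces {LoanNo}, so it must be in every candidate key.
Closure of {BranchCity, LoanNo} is {AcctType, Amount, BranchCity, LoanNo, OfficerID}, the whole schema; {BranchCity, LoanNo} is a candidate key.
Closure of {LoanNo, OfficerID} is {AcctType, Amount, BranchCity, LoanNo, OfficerID}, the whole schema; {LoanNo, OfficerID} is a candidate key.
Any other superkey properly contains one of these, so there are no further candidate keys.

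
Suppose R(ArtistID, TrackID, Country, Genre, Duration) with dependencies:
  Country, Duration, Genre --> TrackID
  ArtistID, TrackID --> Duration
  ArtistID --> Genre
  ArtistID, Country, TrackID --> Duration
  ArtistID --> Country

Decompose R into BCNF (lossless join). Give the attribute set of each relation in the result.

{ArtistID, Country, Genre}; {ArtistID, Duration}; {Country, Duration, Genre, TrackID}

Candidate keys of the original relation: {ArtistID, Duration}, {ArtistID, TrackID}.
In {ArtistID, Country, Duration, Genre, TrackID}, {Country, Duration, Genre} is not a superkey ({Country, Duration, Genre}⁺ restricted to this set is {Country, Duration, Genre, TrackID}), so split on Country, Duration, Genre --> TrackID into {Country, Duration, Genre, TrackID} and {ArtistID, Country, Duration, Genre}.
{Country, Duration, Genre, TrackID}: every determinant is a superkey — BCNF.
In {ArtistID, Country, Duration, Genre}, {ArtistID} is not a superkey ({ArtistID}⁺ restricted to this set is {ArtistID, Country, Genre}), so split on ArtistID --> Country, Genre into {ArtistID, Country, Genre} and {ArtistID, Duration}.
{ArtistID, Country, Genre}: every determinant is a superkey — BCNF.
{ArtistID, Duration}: every determinant is a superkey — BCNF.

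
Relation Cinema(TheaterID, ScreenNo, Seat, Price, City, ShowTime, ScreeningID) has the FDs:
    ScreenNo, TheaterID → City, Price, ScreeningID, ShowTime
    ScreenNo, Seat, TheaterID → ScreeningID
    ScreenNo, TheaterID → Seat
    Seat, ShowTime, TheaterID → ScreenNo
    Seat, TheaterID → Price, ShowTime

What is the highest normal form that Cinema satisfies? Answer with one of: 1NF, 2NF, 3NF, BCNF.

Candidate keys: {ScreenNo, TheaterID}, {Seat, TheaterID}. Prime attributes: {ScreenNo, Seat, TheaterID}.
Every FD has a superkey on the left, so the relation is in BCNF.

BCNF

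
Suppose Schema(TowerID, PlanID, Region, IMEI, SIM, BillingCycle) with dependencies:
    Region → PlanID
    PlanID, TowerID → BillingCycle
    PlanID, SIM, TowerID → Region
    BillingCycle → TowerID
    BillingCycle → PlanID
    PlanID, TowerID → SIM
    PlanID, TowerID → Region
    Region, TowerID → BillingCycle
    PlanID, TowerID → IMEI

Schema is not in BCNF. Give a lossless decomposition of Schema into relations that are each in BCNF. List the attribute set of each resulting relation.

{BillingCycle, IMEI, Region, SIM, TowerID}; {PlanID, Region}

Candidate keys of the original relation: {BillingCycle}, {PlanID, TowerID}, {Region, TowerID}.
{BillingCycle, IMEI, PlanID, Region, SIM, TowerID}: {Region} determines {PlanID, Region} here but is not a superkey — split on Region → PlanID, giving {PlanID, Region} and {BillingCycle, IMEI, Region, SIM, TowerID}.
{PlanID, Region} is in BCNF.
{BillingCycle, IMEI, Region, SIM, TowerID} is in BCNF.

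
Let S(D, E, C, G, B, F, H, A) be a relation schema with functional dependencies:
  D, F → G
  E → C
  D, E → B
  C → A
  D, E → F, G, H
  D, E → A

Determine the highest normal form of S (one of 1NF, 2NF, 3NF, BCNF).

1NF

Candidate key: {D, E}. Prime attributes: {D, E}.
D, F → G breaks BCNF: {D, F}⁺ = {D, F, G}, so {D, F} is not a superkey.
D, F → G determines the non-prime attribute {G} from a non-superkey — 3NF is violated.
Since {E} ⊂ {D, E} and {E}⁺ ⊇ {A, C} with {A, C} non-prime, there is a partial dependency; 2NF fails.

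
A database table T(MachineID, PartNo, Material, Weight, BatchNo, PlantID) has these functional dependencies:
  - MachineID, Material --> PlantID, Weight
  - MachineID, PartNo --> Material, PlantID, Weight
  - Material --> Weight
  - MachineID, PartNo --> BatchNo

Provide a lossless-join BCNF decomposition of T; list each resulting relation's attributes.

{BatchNo, MachineID, Material, PartNo}; {MachineID, Material, PlantID}; {Material, Weight}

Candidate key of the original relation: {MachineID, PartNo}.
Within {BatchNo, MachineID, Material, PartNo, PlantID, Weight}: {MachineID, Material}⁺ ∩ {BatchNo, MachineID, Material, PartNo, PlantID, Weight} = {MachineID, Material, PlantID, Weight}, not the whole set, so MachineID, Material --> PlantID, Weight violates BCNF; decompose into {MachineID, Material, PlantID, Weight} and {BatchNo, MachineID, Material, PartNo}.
Within {MachineID, Material, PlantID, Weight}: {Material}⁺ ∩ {MachineID, Material, PlantID, Weight} = {Material, Weight}, not the whole set, so Material --> Weight violates BCNF; decompose into {Material, Weight} and {MachineID, Material, PlantID}.
{Material, Weight} is in BCNF.
{MachineID, Material, PlantID} is in BCNF.
{BatchNo, MachineID, Material, PartNo} is in BCNF.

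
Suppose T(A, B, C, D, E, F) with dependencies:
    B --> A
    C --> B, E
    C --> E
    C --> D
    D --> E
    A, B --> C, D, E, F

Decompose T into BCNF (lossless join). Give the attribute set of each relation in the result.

Candidate keys of the original relation: {B}, {C}.
In {A, B, C, D, E, F}, {D} is not a superkey ({D}⁺ restricted to this set is {D, E}), so split on D --> E into {D, E} and {A, B, C, D, F}.
{D, E}: every determinant is a superkey — BCNF.
{A, B, C, D, F}: every determinant is a superkey — BCNF.

{A, B, C, D, F}; {D, E}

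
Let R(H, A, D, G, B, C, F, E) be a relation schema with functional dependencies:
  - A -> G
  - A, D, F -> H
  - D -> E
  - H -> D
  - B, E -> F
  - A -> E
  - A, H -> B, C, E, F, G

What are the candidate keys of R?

{A, B, D}, {A, D, F}, {A, H}

Attributes never on any right-hand side: {A} — every candidate key must contain it.
{A, H}⁺ = {A, B, C, D, E, F, G, H} — all of the relation — so {A, H} is a candidate key.
{A, B, D}⁺ = {A, B, C, D, E, F, G, H} — all of the relation — so {A, B, D} is a candidate key.
{A, D, F}⁺ = {A, B, C, D, E, F, G, H} — all of the relation — so {A, D, F} is a candidate key.
These are minimal and exhaustive — every other superkey contains one of them.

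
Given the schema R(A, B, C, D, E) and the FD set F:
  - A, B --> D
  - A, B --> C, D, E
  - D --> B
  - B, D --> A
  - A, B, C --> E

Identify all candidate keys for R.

Closure of {D} is {A, B, C, D, E}, the whole schema; {D} is a candidate key.
Closure of {A, B} is {A, B, C, D, E}, the whole schema; {A, B} is a candidate key.
No proper subset of any of these is a key, and no other minimal superkey exists.

{A, B}, {D}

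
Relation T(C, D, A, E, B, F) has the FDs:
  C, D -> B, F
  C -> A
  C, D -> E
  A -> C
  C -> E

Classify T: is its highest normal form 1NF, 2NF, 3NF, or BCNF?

Candidate keys: {A, D}, {C, D}. Prime attributes: {A, C, D}.
For C -> A we have {C}⁺ = {A, C, E}; {C} is not a superkey, so BCNF fails.
Because {E} is non-prime and the left side of C -> E is not a superkey, the relation is not in 3NF.
{A} is a proper subset of the key {A, D}, and {A}⁺ contains the non-prime attribute {E} — a partial dependency, so 2NF is violated.

1NF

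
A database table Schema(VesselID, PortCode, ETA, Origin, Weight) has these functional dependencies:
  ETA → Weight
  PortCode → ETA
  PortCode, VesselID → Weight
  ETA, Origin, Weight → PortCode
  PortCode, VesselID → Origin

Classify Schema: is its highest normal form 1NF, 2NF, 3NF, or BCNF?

1NF

Candidate keys: {ETA, Origin, VesselID}, {PortCode, VesselID}. Prime attributes: {ETA, Origin, PortCode, VesselID}.
For ETA → Weight we have {ETA}⁺ = {ETA, Weight}; {ETA} is not a superkey, so BCNF fails.
Because {Weight} is non-prime and the left side of ETA → Weight is not a superkey, the relation is not in 3NF.
{PortCode} is a proper subset of the key {PortCode, VesselID}, and {PortCode}⁺ contains the non-prime attribute {Weight} — a partial dependency, so 2NF is violated.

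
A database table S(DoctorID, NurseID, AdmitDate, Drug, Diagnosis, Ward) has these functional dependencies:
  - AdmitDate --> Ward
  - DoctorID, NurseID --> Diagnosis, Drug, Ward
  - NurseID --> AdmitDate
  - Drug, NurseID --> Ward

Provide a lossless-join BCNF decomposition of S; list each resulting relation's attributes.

Candidate key of the original relation: {DoctorID, NurseID}.
In {AdmitDate, Diagnosis, DoctorID, Drug, NurseID, Ward}, {AdmitDate} is not a superkey ({AdmitDate}⁺ restricted to this set is {AdmitDate, Ward}), so split on AdmitDate --> Ward into {AdmitDate, Ward} and {AdmitDate, Diagnosis, DoctorID, Drug, NurseID}.
{AdmitDate, Ward} is in BCNF.
In {AdmitDate, Diagnosis, DoctorID, Drug, NurseID}, {NurseID} is not a superkey ({NurseID}⁺ restricted to this set is {AdmitDate, NurseID}), so split on NurseID --> AdmitDate into {AdmitDate, NurseID} and {Diagnosis, DoctorID, Drug, NurseID}.
{AdmitDate, NurseID} is in BCNF.
{Diagnosis, DoctorID, Drug, NurseID} is in BCNF.

{AdmitDate, NurseID}; {AdmitDate, Ward}; {Diagnosis, DoctorID, Drug, NurseID}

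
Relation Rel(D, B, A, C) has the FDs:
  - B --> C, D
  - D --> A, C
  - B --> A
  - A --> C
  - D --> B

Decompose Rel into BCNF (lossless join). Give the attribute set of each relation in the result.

{A, B, D}; {A, C}

Candidate keys of the original relation: {B}, {D}.
{A, B, C, D}: {A} determines {A, C} here but is not a superkey — split on A --> C, giving {A, C} and {A, B, D}.
{A, C} has no BCNF violation.
{A, B, D} has no BCNF violation.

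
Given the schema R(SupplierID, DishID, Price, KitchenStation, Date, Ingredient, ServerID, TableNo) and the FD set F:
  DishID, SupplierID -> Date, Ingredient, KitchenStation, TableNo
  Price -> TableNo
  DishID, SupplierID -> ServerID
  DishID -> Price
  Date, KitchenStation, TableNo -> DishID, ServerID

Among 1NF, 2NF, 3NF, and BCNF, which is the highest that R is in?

Candidate keys: {Date, KitchenStation, Price, SupplierID}, {Date, KitchenStation, SupplierID, TableNo}, {DishID, SupplierID}. Prime attributes: {Date, DishID, KitchenStation, Price, SupplierID, TableNo}.
For Price -> TableNo we have {Price}⁺ = {Price, TableNo}; {Price} is not a superkey, so BCNF fails.
Because {ServerID} is non-prime and the left side of Date, KitchenStation, TableNo -> DishID, ServerID is not a superkey, the relation is not in 3NF.
{Date, KitchenStation, Price} is a proper subset of the key {Date, KitchenStation, Price, SupplierID}, and {Date, KitchenStation, Price}⁺ contains the non-prime attribute {ServerID} — a partial dependency, so 2NF is violated.

1NF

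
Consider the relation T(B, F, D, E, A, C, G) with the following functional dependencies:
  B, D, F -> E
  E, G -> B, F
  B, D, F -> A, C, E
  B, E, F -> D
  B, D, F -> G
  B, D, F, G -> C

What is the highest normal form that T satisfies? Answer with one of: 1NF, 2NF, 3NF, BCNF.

Candidate keys: {B, D, F}, {B, E, F}, {E, G}. Prime attributes: {B, D, E, F, G}.
The left-hand side of every FD is a superkey, so BCNF is satisfied.

BCNF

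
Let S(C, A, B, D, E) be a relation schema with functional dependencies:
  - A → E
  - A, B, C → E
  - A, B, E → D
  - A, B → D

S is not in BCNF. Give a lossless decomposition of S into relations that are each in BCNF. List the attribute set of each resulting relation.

Candidate key of the original relation: {A, B, C}.
Within {A, B, C, D, E}: {A}⁺ ∩ {A, B, C, D, E} = {A, E}, not the whole set, so A → E violates BCNF; decompose into {A, E} and {A, B, C, D}.
{A, E}: every determinant is a superkey — BCNF.
Within {A, B, C, D}: {A, B}⁺ ∩ {A, B, C, D} = {A, B, D}, not the whole set, so A, B → D violates BCNF; decompose into {A, B, D} and {A, B, C}.
{A, B, D}: every determinant is a superkey — BCNF.
{A, B, C}: every determinant is a superkey — BCNF.

{A, B, C}; {A, B, D}; {A, E}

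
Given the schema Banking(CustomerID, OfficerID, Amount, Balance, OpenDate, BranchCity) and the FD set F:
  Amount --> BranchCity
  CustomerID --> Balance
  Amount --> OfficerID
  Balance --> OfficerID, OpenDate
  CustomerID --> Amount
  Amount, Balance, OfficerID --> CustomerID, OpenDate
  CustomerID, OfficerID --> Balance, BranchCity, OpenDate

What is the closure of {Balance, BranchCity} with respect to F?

Start with {Balance, BranchCity}.
Balance --> OfficerID, OpenDate applies; add {OfficerID, OpenDate} → now {Balance, BranchCity, OfficerID, OpenDate}.
No further FD applies.

{Balance, BranchCity, OfficerID, OpenDate}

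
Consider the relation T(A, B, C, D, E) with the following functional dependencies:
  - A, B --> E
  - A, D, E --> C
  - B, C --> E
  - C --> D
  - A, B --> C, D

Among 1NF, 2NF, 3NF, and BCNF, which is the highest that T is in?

Candidate key: {A, B}. Prime attributes: {A, B}.
For A, D, E --> C we have {A, D, E}⁺ = {A, C, D, E}; {A, D, E} is not a superkey, so BCNF fails.
Because {C} is non-prime and the left side of A, D, E --> C is not a superkey, the relation is not in 3NF.
Checking every proper subset of each key, none determines a non-prime attribute — 2NF is satisfied.

2NF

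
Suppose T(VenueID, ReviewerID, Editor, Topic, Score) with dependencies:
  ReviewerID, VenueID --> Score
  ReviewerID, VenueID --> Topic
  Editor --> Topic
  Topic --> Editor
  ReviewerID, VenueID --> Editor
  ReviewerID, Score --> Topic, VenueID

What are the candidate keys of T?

Attributes never on any right-hand side: {ReviewerID} — every candidate key must contain it.
{ReviewerID, Score}⁺ = {Editor, ReviewerID, Score, Topic, VenueID}, which is every attribute, so {ReviewerID, Score} is a candidate key.
{ReviewerID, VenueID}⁺ = {Editor, ReviewerID, Score, Topic, VenueID}, which is every attribute, so {ReviewerID, VenueID} is a candidate key.
These are minimal and exhaustive — every other superkey contains one of them.

{ReviewerID, Score}, {ReviewerID, VenueID}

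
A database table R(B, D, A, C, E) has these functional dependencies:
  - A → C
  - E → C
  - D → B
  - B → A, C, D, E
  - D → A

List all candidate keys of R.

{B}, {D}

{B}⁺ = {A, B, C, D, E}, which is every attribute, so {B} is a candidate key.
{D}⁺ = {A, B, C, D, E}, which is every attribute, so {D} is a candidate key.
These are minimal and exhaustive — every other superkey contains one of them.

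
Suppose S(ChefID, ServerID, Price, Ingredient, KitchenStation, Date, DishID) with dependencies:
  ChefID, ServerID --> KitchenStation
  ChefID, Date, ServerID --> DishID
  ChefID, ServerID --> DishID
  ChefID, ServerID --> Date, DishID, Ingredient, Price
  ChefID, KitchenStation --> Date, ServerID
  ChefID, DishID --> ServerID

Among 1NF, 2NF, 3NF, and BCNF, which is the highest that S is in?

Candidate keys: {ChefID, DishID}, {ChefID, KitchenStation}, {ChefID, ServerID}. Prime attributes: {ChefID, DishID, KitchenStation, ServerID}.
The left-hand side of every FD is a superkey, so BCNF is satisfied.

BCNF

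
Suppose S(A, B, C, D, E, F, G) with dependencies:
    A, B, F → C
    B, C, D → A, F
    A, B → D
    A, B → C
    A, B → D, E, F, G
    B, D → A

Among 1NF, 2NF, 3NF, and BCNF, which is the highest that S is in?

BCNF

Candidate keys: {A, B}, {B, D}. Prime attributes: {A, B, D}.
Every FD has a superkey on the left, so the relation is in BCNF.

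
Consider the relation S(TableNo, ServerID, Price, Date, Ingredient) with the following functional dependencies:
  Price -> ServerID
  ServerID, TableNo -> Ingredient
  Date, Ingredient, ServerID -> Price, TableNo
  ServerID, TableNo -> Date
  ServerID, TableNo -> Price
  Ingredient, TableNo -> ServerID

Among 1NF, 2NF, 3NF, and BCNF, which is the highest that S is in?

Candidate keys: {Date, Ingredient, Price}, {Date, Ingredient, ServerID}, {Ingredient, TableNo}, {Price, TableNo}, {ServerID, TableNo}. Prime attributes: {Date, Ingredient, Price, ServerID, TableNo}.
Price -> ServerID breaks BCNF: {Price}⁺ = {Price, ServerID}, so {Price} is not a superkey.
Since {ServerID} ⊆ prime attributes and every other non-superkey FD also has a prime right side, the schema is in 3NF.

3NF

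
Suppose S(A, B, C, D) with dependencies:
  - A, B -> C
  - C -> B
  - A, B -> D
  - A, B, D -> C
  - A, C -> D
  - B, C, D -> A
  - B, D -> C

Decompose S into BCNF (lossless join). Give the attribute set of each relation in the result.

{A, C, D}; {B, C}

Candidate keys of the original relation: {A, B}, {A, C}, {B, D}, {C, D}.
In {A, B, C, D}, {C} is not a superkey ({C}⁺ restricted to this set is {B, C}), so split on C -> B into {B, C} and {A, C, D}.
{B, C} has no BCNF violation.
{A, C, D} has no BCNF violation.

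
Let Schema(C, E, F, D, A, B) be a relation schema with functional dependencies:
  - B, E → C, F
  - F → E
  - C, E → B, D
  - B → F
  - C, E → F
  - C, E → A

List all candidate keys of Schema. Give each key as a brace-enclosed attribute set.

Closure of {B} is {A, B, C, D, E, F}, the whole schema; {B} is a candidate key.
Closure of {C, E} is {A, B, C, D, E, F}, the whole schema; {C, E} is a candidate key.
Closure of {C, F} is {A, B, C, D, E, F}, the whole schema; {C, F} is a candidate key.
These are minimal and exhaustive — every other superkey contains one of them.

{B}, {C, E}, {C, F}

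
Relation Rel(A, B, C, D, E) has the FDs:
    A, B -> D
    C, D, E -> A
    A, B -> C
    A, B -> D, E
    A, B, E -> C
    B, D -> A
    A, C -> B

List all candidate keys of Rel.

{A, B}, {A, C}, {B, D}, {C, D, E}

Closure of {A, B} is {A, B, C, D, E}, the whole schema; {A, B} is a candidate key.
Closure of {A, C} is {A, B, C, D, E}, the whole schema; {A, C} is a candidate key.
Closure of {B, D} is {A, B, C, D, E}, the whole schema; {B, D} is a candidate key.
Closure of {C, D, E} is {A, B, C, D, E}, the whole schema; {C, D, E} is a candidate key.
No proper subset of any of these is a key, and no other minimal superkey exists.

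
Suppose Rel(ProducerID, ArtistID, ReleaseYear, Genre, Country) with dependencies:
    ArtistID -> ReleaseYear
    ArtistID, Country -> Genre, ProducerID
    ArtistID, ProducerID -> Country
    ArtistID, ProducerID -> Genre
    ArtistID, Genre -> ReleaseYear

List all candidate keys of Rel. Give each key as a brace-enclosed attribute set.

{ArtistID, Country}, {ArtistID, ProducerID}

No FD produces {ArtistID}, so it must be in every candidate key.
{ArtistID, Country}⁺ = {ArtistID, Country, Genre, ProducerID, ReleaseYear}, which is every attribute, so {ArtistID, Country} is a candidate key.
{ArtistID, ProducerID}⁺ = {ArtistID, Country, Genre, ProducerID, ReleaseYear}, which is every attribute, so {ArtistID, ProducerID} is a candidate key.
No proper subset of any of these is a key, and no other minimal superkey exists.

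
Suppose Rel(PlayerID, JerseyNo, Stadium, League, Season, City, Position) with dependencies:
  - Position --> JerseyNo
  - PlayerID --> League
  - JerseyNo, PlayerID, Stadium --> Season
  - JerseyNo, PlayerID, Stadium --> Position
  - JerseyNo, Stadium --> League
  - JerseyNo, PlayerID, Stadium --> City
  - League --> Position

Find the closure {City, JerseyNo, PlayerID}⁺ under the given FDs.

Start with {City, JerseyNo, PlayerID}.
PlayerID --> League applies; add {League} → now {City, JerseyNo, League, PlayerID}.
League --> Position applies; add {Position} → now {City, JerseyNo, League, PlayerID, Position}.
No further FD applies.

{City, JerseyNo, League, PlayerID, Position}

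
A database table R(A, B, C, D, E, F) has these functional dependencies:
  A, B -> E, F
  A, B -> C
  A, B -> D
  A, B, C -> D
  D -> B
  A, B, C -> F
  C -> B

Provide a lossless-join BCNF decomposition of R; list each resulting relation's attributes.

{A, C, D, E, F}; {B, D}

Candidate keys of the original relation: {A, B}, {A, C}, {A, D}.
In {A, B, C, D, E, F}, {D} is not a superkey ({D}⁺ restricted to this set is {B, D}), so split on D -> B into {B, D} and {A, C, D, E, F}.
{B, D} is in BCNF.
{A, C, D, E, F} is in BCNF.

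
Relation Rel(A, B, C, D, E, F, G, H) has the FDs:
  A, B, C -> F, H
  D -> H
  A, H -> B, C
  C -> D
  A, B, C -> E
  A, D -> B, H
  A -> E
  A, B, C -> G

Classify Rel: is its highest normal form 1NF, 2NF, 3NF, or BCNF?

Candidate keys: {A, C}, {A, D}, {A, H}. Prime attributes: {A, C, D, H}.
For D -> H we have {D}⁺ = {D, H}; {D} is not a superkey, so BCNF fails.
Because {E} is non-prime and the left side of A -> E is not a superkey, the relation is not in 3NF.
The proper key subset {A} of {A, C} determines non-prime {E}, so the relation is not even in 2NF.

1NF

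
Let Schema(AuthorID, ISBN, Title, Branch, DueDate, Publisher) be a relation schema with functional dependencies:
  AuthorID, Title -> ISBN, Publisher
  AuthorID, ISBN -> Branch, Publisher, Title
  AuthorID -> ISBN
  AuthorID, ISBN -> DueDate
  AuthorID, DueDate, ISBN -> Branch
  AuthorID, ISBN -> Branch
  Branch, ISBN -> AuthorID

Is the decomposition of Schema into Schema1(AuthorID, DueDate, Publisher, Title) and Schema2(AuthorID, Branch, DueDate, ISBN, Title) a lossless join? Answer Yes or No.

Yes

Schema1 ∩ Schema2 = {AuthorID, DueDate, Title}; its closure under F is {AuthorID, Branch, DueDate, ISBN, Publisher, Title}.
This includes all of Schema1, so the common attributes are a superkey of Schema1 — the join is lossless.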